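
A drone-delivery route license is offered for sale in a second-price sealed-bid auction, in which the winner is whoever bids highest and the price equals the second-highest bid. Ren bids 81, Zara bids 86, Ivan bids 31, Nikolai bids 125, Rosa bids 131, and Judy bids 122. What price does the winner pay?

Ranking the bids: Rosa 131; Nikolai 125; Judy 122; Zara 86; Ren 81; Ivan 31.
Rosa is the highest bidder, so Rosa wins.
Under the second-price rule, the price is the second-highest bid: 125.

125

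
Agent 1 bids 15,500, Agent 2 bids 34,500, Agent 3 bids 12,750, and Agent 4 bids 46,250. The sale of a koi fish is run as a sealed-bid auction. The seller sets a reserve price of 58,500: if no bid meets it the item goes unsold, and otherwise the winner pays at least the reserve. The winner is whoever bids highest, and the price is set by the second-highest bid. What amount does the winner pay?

unsold

Bids in descending order: Agent 4 46,250, then Agent 2 34,500, then Agent 1 15,500, then Agent 3 12,750.
The top bid 46,250 is below the reserve 58,500, so the item goes unsold and nothing is paid.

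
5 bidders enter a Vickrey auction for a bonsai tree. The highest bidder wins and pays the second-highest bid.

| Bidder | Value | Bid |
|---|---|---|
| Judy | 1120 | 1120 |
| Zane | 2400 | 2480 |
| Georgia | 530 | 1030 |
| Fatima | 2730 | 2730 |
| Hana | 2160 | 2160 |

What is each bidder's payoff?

Ranking the bids: Fatima 2730; Zane 2480; Hana 2160; Judy 1120; Georgia 1030.
Fatima has the top bid and wins; the price is the second-highest bid, 2480.
Fatima's payoff = 2730 − 2480 = 250. All other bidders lose, so their payoff is 0.

Payoffs: Judy 0, Zane 0, Georgia 0, Fatima 250, Hana 0.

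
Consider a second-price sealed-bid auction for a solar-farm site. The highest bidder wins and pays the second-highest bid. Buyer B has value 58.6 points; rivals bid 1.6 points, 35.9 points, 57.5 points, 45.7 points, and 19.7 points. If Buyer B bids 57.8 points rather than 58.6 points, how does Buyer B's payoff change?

The highest competing bid is 57.5 points.
Bidding truthfully at 58.6 points: Buyer B has the top bid, wins, and pays the second-highest bid 57.5 points. Payoff = 58.6 points − 57.5 points = 1.1 points.
Bidding 57.8 points: Buyer B has the top bid, wins, and pays the second-highest bid 57.5 points. Payoff = 58.6 points − 57.5 points = 1.1 points.
Change = 1.1 points − 1.1 points = 0.0 points.
The bid only affects whether you win, not the price — here both bids land on the same side of the top rival bid, so the deviation is payoff-neutral.

0.0 points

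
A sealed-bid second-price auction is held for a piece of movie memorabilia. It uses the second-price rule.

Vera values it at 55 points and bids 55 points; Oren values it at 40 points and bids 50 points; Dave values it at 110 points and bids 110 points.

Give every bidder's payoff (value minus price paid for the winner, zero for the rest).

Ordered from highest: Dave 110 points, then Vera 55 points, then Oren 50 points.
Dave has the top bid and wins; the price is the second-highest bid, 55 points.
Dave's payoff = 110 points − 55 points = 55 points. All other bidders lose, so their payoff is 0.

Vera 0 points, Oren 0 points, Dave 55 points.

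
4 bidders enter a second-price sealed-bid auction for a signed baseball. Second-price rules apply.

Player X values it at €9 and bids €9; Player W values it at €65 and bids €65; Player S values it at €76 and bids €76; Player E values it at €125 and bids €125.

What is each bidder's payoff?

Player X €0, Player W €0, Player S €0, Player E €49.

Bids in descending order: Player E €125 > Player S €76 > Player W €65 > Player X €9.
Player E has the top bid and wins; the price is the second-highest bid, €76.
Player E's payoff = €125 − €76 = €49. All other bidders lose, so their payoff is 0.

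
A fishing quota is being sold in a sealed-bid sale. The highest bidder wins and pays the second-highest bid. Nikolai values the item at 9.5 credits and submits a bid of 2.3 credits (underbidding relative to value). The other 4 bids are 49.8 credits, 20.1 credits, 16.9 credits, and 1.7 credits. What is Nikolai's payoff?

Highest competing bid: 49.8 credits.
Nikolai's bid 2.3 credits is not the highest, so Nikolai loses, pays nothing, and earns zero payoff.

Nikolai's payoff: 0.0 credits.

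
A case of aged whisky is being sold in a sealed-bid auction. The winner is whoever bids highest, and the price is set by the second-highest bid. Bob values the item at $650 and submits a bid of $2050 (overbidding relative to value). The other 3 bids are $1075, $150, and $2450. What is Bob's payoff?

Payoff = $0.

Highest competing bid: $2450.
Bob's bid $2050 is not the highest, so Bob loses, pays nothing, and earns zero payoff.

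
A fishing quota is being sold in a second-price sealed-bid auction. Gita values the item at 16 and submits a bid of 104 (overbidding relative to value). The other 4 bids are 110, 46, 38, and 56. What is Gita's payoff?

Gita's payoff: 0.

Highest competing bid: 110.
Gita's bid 104 is not the highest, so Gita loses, pays nothing, and earns zero payoff.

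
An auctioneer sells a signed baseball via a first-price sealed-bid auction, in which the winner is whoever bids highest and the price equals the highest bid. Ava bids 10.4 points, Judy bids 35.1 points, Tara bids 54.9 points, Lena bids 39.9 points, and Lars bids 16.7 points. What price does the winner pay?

Bids in descending order: Tara 54.9 points; Lena 39.9 points; Judy 35.1 points; Lars 16.7 points; Ava 10.4 points.
Tara is the highest bidder, so Tara wins.
Under the first-price rule, the price is the highest bid: 54.9 points.

54.9 points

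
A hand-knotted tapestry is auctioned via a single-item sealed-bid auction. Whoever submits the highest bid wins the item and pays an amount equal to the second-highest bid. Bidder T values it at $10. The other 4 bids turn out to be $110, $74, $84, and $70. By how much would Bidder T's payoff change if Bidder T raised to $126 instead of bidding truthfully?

-$100

The highest competing bid is $110.
Bidding truthfully at $10: the top bid is $110 (a rival), so Bidder T loses. Payoff = $0.
Bidding $126: Bidder T has the top bid, wins, and pays the second-highest bid $110. Payoff = $10 − $110 = -$100.
Change = -$100 − $0 = -$100.
This is the dominant-strategy logic: truthful bidding weakly beats any alternative.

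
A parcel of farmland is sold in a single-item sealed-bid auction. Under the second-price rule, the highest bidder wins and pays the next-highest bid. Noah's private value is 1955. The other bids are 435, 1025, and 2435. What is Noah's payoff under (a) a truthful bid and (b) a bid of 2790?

(a) 0  (b) -480

The highest competing bid is 2435.
Bidding truthfully at 1955: the top bid is 2435 (a rival), so Noah loses. Payoff = 0.
Bidding 2790: Noah has the top bid, wins, and pays the second-highest bid 2435. Payoff = 1955 − 2435 = -480.
This is the dominant-strategy logic: truthful bidding weakly beats any alternative.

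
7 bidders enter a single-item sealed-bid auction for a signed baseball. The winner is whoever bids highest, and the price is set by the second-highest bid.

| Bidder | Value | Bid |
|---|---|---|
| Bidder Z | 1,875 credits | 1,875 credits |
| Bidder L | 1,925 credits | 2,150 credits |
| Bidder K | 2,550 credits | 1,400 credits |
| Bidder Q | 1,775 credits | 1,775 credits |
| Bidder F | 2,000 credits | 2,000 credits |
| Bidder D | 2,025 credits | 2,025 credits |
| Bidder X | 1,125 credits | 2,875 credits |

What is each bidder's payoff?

Sorted high to low: Bidder X 2,875 credits; Bidder L 2,150 credits; Bidder D 2,025 credits; Bidder F 2,000 credits; Bidder Z 1,875 credits; Bidder Q 1,775 credits; Bidder K 1,400 credits.
Bidder X has the top bid and wins; the price is the second-highest bid, 2,150 credits.
Bidder X's payoff = 1,125 credits − 2,150 credits = -1,025 credits. All other bidders lose, so their payoff is 0.

Payoffs: Bidder Z 0 credits, Bidder L 0 credits, Bidder K 0 credits, Bidder Q 0 credits, Bidder F 0 credits, Bidder D 0 credits, Bidder X -1,025 credits.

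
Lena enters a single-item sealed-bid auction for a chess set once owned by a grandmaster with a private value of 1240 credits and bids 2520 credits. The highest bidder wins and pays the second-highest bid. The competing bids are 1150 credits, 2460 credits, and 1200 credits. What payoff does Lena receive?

Highest competing bid: 2460 credits.
Lena's bid 2520 credits is the highest overall, so Lena wins and pays the second-highest bid, 2460 credits.
Payoff = value − price = 1240 credits − 2460 credits = -1220 credits.

-1220 credits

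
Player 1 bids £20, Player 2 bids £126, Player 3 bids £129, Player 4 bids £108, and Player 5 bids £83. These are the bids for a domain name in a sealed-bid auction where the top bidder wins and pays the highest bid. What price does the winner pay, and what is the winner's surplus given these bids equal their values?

Sorted high to low: Player 3 £129, then Player 2 £126, then Player 4 £108, then Player 5 £83, then Player 1 £20.
Player 3 is the highest bidder, so Player 3 wins.
Under the first-price rule, the price is the highest bid: £129.
Surplus = £129 − £129 = £0.

The winner pays £129 for a surplus of £0.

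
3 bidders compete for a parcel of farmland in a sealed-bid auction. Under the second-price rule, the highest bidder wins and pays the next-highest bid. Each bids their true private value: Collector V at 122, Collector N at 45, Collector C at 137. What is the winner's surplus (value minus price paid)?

Ranking the bids: Collector C 137; Collector V 122; Collector N 45.
Collector C wins with the top bid and pays the second-highest, 122.
Surplus = 137 − 122 = 15.

Winner's surplus: 15.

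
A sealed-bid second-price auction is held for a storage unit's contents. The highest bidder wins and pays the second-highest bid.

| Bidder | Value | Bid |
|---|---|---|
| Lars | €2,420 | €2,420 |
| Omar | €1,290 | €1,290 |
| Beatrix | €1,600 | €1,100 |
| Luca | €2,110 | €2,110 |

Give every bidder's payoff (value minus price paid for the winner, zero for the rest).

Payoffs: Lars €310, Omar €0, Beatrix €0, Luca €0.

Ordered from highest: Lars €2,420; Luca €2,110; Omar €1,290; Beatrix €1,100.
Lars has the top bid and wins; the price is the second-highest bid, €2,110.
Lars's payoff = €2,420 − €2,110 = €310. All other bidders lose, so their payoff is 0.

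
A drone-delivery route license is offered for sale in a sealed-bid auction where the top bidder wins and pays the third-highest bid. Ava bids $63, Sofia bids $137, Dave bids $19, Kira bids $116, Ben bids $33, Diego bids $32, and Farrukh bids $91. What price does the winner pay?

Bids in descending order: Sofia $137; Kira $116; Farrukh $91; Ava $63; Ben $33; Diego $32; Dave $19.
Sofia is the highest bidder, so Sofia wins.
Under the third-price rule, the price is the third-highest bid: $91.

Price paid: $91.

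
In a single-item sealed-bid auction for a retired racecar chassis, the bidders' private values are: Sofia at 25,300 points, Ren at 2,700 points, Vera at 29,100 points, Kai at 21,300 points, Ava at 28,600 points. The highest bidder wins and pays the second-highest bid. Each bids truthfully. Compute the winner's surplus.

Winner's surplus: 500 points.

Ranking the bids: Vera 29,100 points, then Ava 28,600 points, then Sofia 25,300 points, then Kai 21,300 points, then Ren 2,700 points.
Vera wins with the top bid and pays the second-highest, 28,600 points.
Surplus = 29,100 points − 28,600 points = 500 points.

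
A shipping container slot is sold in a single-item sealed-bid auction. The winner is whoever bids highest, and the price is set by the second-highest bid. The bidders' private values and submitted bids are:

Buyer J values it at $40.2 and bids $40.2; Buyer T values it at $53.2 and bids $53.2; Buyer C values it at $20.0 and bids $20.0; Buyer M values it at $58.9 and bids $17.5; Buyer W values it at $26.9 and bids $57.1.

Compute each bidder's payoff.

Payoffs: Buyer J $0.0, Buyer T $0.0, Buyer C $0.0, Buyer M $0.0, Buyer W -$26.3.

Sorted high to low: Buyer W $57.1, then Buyer T $53.2, then Buyer J $40.2, then Buyer C $20.0, then Buyer M $17.5.
Buyer W has the top bid and wins; the price is the second-highest bid, $53.2.
Buyer W's payoff = $26.9 − $53.2 = -$26.3. All other bidders lose, so their payoff is 0.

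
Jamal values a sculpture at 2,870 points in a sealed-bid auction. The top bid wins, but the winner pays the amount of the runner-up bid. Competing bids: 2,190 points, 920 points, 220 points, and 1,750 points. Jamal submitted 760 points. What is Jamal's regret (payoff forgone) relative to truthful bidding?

Regret: 680 points.

The highest competing bid is 2,190 points.
Bidding truthfully at 2,870 points: Jamal has the top bid, wins, and pays the second-highest bid 2,190 points. Payoff = 2,870 points − 2,190 points = 680 points.
Bidding 760 points: the top bid is 2,190 points (a rival), so Jamal loses. Payoff = 0 points.
Regret = truthful payoff − actual payoff = 680 points − 0 points = 680 points.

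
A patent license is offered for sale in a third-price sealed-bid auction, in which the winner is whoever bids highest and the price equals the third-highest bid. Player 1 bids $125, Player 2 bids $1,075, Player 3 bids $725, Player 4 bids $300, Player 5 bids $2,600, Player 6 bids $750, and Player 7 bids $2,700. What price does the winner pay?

Sorted high to low: Player 7 $2,700; Player 5 $2,600; Player 2 $1,075; Player 6 $750; Player 3 $725; Player 4 $300; Player 1 $125.
Player 7 is the highest bidder, so Player 7 wins.
Under the third-price rule, the price is the third-highest bid: $1,075.

Price paid: $1,075.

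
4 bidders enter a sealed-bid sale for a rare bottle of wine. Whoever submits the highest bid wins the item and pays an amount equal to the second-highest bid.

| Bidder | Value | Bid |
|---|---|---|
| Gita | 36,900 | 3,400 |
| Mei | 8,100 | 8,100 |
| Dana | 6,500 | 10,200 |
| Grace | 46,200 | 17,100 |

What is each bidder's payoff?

Payoffs: Gita 0, Mei 0, Dana 0, Grace 36,000.

Bids in descending order: Grace 17,100, then Dana 10,200, then Mei 8,100, then Gita 3,400.
Grace has the top bid and wins; the price is the second-highest bid, 10,200.
Grace's payoff = 46,200 − 10,200 = 36,000. All other bidders lose, so their payoff is 0.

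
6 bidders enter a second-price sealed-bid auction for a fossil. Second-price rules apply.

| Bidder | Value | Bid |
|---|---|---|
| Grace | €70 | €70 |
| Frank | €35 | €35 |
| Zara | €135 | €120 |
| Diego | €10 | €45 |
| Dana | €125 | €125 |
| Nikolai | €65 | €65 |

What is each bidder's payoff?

Payoffs: Grace €0, Frank €0, Zara €0, Diego €0, Dana €5, Nikolai €0.

Ordered from highest: Dana €125 > Zara €120 > Grace €70 > Nikolai €65 > Diego €45 > Frank €35.
Dana has the top bid and wins; the price is the second-highest bid, €120.
Dana's payoff = €125 − €120 = €5. All other bidders lose, so their payoff is 0.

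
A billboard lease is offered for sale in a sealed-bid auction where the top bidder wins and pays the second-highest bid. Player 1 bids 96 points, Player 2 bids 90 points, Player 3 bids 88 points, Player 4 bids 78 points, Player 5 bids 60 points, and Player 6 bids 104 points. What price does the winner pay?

Ordered from highest: Player 6 104 points, then Player 1 96 points, then Player 2 90 points, then Player 3 88 points, then Player 4 78 points, then Player 5 60 points.
Player 6 is the highest bidder, so Player 6 wins.
Under the second-price rule, the price is the second-highest bid: 96 points.

96 points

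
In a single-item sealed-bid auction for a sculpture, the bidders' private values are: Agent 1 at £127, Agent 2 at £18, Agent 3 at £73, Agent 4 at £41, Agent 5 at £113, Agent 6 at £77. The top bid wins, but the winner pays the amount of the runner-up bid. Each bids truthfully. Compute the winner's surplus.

Winner's surplus: £14.

Bids in descending order: Agent 1 £127 > Agent 5 £113 > Agent 6 £77 > Agent 3 £73 > Agent 4 £41 > Agent 2 £18.
Agent 1 wins with the top bid and pays the second-highest, £113.
Surplus = £127 − £113 = £14.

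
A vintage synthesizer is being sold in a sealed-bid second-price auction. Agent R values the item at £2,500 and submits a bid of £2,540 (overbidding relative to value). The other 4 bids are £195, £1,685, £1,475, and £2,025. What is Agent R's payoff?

£475

Highest competing bid: £2,025.
Agent R's bid £2,540 is the highest overall, so Agent R wins and pays the second-highest bid, £2,025.
Payoff = value − price = £2,500 − £2,025 = £475.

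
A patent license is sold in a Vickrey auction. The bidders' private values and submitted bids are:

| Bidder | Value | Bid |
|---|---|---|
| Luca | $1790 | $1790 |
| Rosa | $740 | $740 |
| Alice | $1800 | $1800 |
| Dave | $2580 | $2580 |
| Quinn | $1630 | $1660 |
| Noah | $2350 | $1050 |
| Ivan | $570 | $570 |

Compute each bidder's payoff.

Ranking the bids: Dave $2580 > Alice $1800 > Luca $1790 > Quinn $1660 > Noah $1050 > Rosa $740 > Ivan $570.
Dave has the top bid and wins; the price is the second-highest bid, $1800.
Dave's payoff = $2580 − $1800 = $780. All other bidders lose, so their payoff is 0.

Payoffs: Luca $0, Rosa $0, Alice $0, Dave $780, Quinn $0, Noah $0, Ivan $0.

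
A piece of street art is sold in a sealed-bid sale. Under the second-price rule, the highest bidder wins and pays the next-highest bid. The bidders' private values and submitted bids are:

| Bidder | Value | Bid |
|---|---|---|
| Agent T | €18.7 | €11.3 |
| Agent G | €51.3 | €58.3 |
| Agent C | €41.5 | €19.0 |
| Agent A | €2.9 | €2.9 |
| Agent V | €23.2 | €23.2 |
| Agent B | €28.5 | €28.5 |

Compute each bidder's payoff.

Ordered from highest: Agent G €58.3; Agent B €28.5; Agent V €23.2; Agent C €19.0; Agent T €11.3; Agent A €2.9.
Agent G has the top bid and wins; the price is the second-highest bid, €28.5.
Agent G's payoff = €51.3 − €28.5 = €22.8. All other bidders lose, so their payoff is 0.

Agent T €0.0, Agent G €22.8, Agent C €0.0, Agent A €0.0, Agent V €0.0, Agent B €0.0.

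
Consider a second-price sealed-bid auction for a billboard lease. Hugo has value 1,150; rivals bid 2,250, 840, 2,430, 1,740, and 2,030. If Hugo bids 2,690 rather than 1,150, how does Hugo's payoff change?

Payoff change: -1,280.

The highest competing bid is 2,430.
Bidding truthfully at 1,150: the top bid is 2,430 (a rival), so Hugo loses. Payoff = 0.
Bidding 2,690: Hugo has the top bid, wins, and pays the second-highest bid 2,430. Payoff = 1,150 − 2,430 = -1,280.
Change = -1,280 − 0 = -1,280.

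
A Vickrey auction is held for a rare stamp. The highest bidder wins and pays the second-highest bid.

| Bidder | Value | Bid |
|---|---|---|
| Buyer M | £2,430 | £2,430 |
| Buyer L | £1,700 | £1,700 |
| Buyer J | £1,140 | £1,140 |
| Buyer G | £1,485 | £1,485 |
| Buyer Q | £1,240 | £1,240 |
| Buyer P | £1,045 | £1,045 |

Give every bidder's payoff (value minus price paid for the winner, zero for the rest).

Buyer M £730, Buyer L £0, Buyer J £0, Buyer G £0, Buyer Q £0, Buyer P £0.

Sorted high to low: Buyer M £2,430, then Buyer L £1,700, then Buyer G £1,485, then Buyer Q £1,240, then Buyer J £1,140, then Buyer P £1,045.
Buyer M has the top bid and wins; the price is the second-highest bid, £1,700.
Buyer M's payoff = £2,430 − £1,700 = £730. All other bidders lose, so their payoff is 0.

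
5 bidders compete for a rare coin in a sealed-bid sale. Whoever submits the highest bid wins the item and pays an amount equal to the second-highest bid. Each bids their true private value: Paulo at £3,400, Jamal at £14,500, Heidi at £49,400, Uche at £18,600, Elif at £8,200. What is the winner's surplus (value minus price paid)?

Ordered from highest: Heidi £49,400, then Uche £18,600, then Jamal £14,500, then Elif £8,200, then Paulo £3,400.
Heidi wins with the top bid and pays the second-highest, £18,600.
Surplus = £49,400 − £18,600 = £30,800.

Winner's surplus: £30,800.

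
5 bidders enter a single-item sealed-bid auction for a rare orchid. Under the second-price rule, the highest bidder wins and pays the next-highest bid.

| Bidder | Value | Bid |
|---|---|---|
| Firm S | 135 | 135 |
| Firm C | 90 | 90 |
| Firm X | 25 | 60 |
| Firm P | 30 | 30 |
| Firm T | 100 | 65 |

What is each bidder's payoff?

Firm S 45, Firm C 0, Firm X 0, Firm P 0, Firm T 0.

Ordered from highest: Firm S 135, then Firm C 90, then Firm T 65, then Firm X 60, then Firm P 30.
Firm S has the top bid and wins; the price is the second-highest bid, 90.
Firm S's payoff = 135 − 90 = 45. All other bidders lose, so their payoff is 0.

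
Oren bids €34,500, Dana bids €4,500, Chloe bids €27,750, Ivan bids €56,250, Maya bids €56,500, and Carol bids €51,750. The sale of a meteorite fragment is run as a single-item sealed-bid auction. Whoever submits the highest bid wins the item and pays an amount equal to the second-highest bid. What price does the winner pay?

Ordered from highest: Maya €56,500 > Ivan €56,250 > Carol €51,750 > Oren €34,500 > Chloe €27,750 > Dana €4,500.
Maya has the highest bid, so Maya wins.
The second-highest bid is €56,250, so that is what Maya pays.

Price paid: €56,250.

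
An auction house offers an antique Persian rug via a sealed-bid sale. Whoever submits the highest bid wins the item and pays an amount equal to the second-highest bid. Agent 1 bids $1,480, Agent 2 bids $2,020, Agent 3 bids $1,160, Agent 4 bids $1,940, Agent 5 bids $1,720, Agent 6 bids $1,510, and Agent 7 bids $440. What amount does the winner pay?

The winner pays $1,940.

Ordered from highest: Agent 2 $2,020, then Agent 4 $1,940, then Agent 5 $1,720, then Agent 6 $1,510, then Agent 1 $1,480, then Agent 3 $1,160, then Agent 7 $440.
Agent 2 has the highest bid, so Agent 2 wins.
The second-highest bid is $1,940, so that is what Agent 2 pays.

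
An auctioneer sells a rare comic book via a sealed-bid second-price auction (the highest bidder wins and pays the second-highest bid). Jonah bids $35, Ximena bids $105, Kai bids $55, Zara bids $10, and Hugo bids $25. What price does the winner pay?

Ranking the bids: Ximena $105, then Kai $55, then Jonah $35, then Hugo $25, then Zara $10.
Ximena is the highest bidder, so Ximena wins.
Under the second-price rule, the price is the second-highest bid: $55.

The winner pays $55.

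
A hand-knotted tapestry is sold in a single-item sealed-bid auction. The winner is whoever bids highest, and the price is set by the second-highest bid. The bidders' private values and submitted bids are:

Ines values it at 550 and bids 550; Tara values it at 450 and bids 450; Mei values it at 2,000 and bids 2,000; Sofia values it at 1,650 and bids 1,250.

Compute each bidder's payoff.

Payoffs: Ines 0, Tara 0, Mei 750, Sofia 0.

Sorted high to low: Mei 2,000, then Sofia 1,250, then Ines 550, then Tara 450.
Mei has the top bid and wins; the price is the second-highest bid, 1,250.
Mei's payoff = 2,000 − 1,250 = 750. All other bidders lose, so their payoff is 0.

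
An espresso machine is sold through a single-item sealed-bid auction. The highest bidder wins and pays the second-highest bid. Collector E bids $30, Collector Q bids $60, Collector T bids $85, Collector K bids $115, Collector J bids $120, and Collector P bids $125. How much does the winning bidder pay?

$120

Sorted high to low: Collector P $125 > Collector J $120 > Collector K $115 > Collector T $85 > Collector Q $60 > Collector E $30.
Collector P has the highest bid, so Collector P wins.
The second-highest bid is $120, so that is what Collector P pays.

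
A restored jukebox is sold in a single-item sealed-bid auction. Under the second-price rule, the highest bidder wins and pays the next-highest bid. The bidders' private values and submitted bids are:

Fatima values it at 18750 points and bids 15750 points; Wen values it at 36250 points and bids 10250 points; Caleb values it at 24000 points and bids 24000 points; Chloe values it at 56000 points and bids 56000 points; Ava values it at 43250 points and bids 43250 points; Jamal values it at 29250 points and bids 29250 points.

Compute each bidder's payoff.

Payoffs: Fatima 0 points, Wen 0 points, Caleb 0 points, Chloe 12750 points, Ava 0 points, Jamal 0 points.

Bids in descending order: Chloe 56000 points > Ava 43250 points > Jamal 29250 points > Caleb 24000 points > Fatima 15750 points > Wen 10250 points.
Chloe has the top bid and wins; the price is the second-highest bid, 43250 points.
Chloe's payoff = 56000 points − 43250 points = 12750 points. All other bidders lose, so their payoff is 0.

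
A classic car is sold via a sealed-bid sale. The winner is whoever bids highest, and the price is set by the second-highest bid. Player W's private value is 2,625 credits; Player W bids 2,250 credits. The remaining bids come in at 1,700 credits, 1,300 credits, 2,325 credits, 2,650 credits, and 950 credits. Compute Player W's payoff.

Player W's payoff: 0 credits.

Highest competing bid: 2,650 credits.
Player W's bid 2,250 credits is not the highest, so Player W loses, pays nothing, and earns zero payoff.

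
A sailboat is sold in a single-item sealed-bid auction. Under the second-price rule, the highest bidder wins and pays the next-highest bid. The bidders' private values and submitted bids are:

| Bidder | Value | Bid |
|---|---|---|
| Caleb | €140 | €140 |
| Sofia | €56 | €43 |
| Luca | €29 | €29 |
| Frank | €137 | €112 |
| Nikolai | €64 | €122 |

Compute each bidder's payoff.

Payoffs: Caleb €18, Sofia €0, Luca €0, Frank €0, Nikolai €0.

Ordered from highest: Caleb €140, then Nikolai €122, then Frank €112, then Sofia €43, then Luca €29.
Caleb has the top bid and wins; the price is the second-highest bid, €122.
Caleb's payoff = €140 − €122 = €18. All other bidders lose, so their payoff is 0.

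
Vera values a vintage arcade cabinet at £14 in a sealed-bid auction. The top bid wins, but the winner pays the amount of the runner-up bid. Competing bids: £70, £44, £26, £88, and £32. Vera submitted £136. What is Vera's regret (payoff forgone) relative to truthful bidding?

The highest competing bid is £88.
Bidding truthfully at £14: the top bid is £88 (a rival), so Vera loses. Payoff = £0.
Bidding £136: Vera has the top bid, wins, and pays the second-highest bid £88. Payoff = £14 − £88 = -£74.
Regret = truthful payoff − actual payoff = £0 − -£74 = £74.

Regret: £74.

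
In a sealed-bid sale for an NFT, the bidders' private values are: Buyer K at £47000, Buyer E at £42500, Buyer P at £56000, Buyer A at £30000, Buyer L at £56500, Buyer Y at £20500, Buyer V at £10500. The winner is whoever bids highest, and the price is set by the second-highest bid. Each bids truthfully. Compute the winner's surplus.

Ordered from highest: Buyer L £56500 > Buyer P £56000 > Buyer K £47000 > Buyer E £42500 > Buyer A £30000 > Buyer Y £20500 > Buyer V £10500.
Buyer L wins with the top bid and pays the second-highest, £56000.
Surplus = £56500 − £56000 = £500.

Surplus = £500.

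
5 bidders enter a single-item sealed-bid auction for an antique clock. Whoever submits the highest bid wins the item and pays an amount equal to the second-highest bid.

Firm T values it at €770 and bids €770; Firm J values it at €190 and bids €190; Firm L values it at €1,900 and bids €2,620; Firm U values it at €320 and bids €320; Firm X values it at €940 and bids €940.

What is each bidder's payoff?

Sorted high to low: Firm L €2,620, then Firm X €940, then Firm T €770, then Firm U €320, then Firm J €190.
Firm L has the top bid and wins; the price is the second-highest bid, €940.
Firm L's payoff = €1,900 − €940 = €960. All other bidders lose, so their payoff is 0.

Firm T €0, Firm J €0, Firm L €960, Firm U €0, Firm X €0.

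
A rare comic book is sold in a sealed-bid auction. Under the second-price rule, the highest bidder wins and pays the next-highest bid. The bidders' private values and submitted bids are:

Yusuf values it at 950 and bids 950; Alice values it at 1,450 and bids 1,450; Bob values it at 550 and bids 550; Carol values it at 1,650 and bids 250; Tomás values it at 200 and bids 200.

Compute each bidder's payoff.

Payoffs: Yusuf 0, Alice 500, Bob 0, Carol 0, Tomás 0.

Bids in descending order: Alice 1,450 > Yusuf 950 > Bob 550 > Carol 250 > Tomás 200.
Alice has the top bid and wins; the price is the second-highest bid, 950.
Alice's payoff = 1,450 − 950 = 500. All other bidders lose, so their payoff is 0.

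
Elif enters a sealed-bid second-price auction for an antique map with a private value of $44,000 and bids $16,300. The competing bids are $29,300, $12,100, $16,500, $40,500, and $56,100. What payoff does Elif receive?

Highest competing bid: $56,100.
Elif's bid $16,300 is not the highest, so Elif loses, pays nothing, and earns zero payoff.

$0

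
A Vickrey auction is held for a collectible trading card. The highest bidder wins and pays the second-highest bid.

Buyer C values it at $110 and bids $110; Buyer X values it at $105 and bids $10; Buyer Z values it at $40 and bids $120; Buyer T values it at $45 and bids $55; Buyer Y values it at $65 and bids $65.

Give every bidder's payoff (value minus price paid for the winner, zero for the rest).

Payoffs: Buyer C $0, Buyer X $0, Buyer Z -$70, Buyer T $0, Buyer Y $0.

Ordered from highest: Buyer Z $120, then Buyer C $110, then Buyer Y $65, then Buyer T $55, then Buyer X $10.
Buyer Z has the top bid and wins; the price is the second-highest bid, $110.
Buyer Z's payoff = $40 − $110 = -$70. All other bidders lose, so their payoff is 0.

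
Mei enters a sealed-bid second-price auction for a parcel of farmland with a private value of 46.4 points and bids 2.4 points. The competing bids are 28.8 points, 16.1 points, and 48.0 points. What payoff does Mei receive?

Highest competing bid: 48.0 points.
Mei's bid 2.4 points is not the highest, so Mei loses, pays nothing, and earns zero payoff.

0.0 points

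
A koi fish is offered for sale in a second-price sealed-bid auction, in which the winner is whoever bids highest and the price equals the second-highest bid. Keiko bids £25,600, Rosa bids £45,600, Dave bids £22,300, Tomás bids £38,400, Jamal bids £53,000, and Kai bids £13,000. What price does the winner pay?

Sorted high to low: Jamal £53,000 > Rosa £45,600 > Tomás £38,400 > Keiko £25,600 > Dave £22,300 > Kai £13,000.
Jamal is the highest bidder, so Jamal wins.
Under the second-price rule, the price is the second-highest bid: £45,600.

£45,600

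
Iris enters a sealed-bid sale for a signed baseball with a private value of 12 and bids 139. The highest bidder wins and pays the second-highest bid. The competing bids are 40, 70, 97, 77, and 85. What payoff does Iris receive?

-85

Highest competing bid: 97.
Iris's bid 139 is the highest overall, so Iris wins and pays the second-highest bid, 97.
Payoff = value − price = 12 − 97 = -85.
Overbidding won the item at a price above value — truthful bidding would have avoided this loss.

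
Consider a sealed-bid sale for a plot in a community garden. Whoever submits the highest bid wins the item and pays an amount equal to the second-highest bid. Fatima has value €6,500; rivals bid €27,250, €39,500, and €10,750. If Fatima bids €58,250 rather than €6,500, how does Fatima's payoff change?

Change in payoff: -€33,000.

The highest competing bid is €39,500.
Bidding truthfully at €6,500: the top bid is €39,500 (a rival), so Fatima loses. Payoff = €0.
Bidding €58,250: Fatima has the top bid, wins, and pays the second-highest bid €39,500. Payoff = €6,500 − €39,500 = -€33,000.
Change = -€33,000 − €0 = -€33,000.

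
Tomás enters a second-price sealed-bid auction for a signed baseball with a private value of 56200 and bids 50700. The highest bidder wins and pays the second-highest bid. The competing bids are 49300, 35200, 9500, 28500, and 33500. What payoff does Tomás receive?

Highest competing bid: 49300.
Tomás's bid 50700 is the highest overall, so Tomás wins and pays the second-highest bid, 49300.
Payoff = value − price = 56200 − 49300 = 6900.

Payoff = 6900.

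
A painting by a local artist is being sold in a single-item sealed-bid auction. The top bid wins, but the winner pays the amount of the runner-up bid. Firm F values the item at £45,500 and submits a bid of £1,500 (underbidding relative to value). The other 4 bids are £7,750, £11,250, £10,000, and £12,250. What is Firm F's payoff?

Highest competing bid: £12,250.
Firm F's bid £1,500 is not the highest, so Firm F loses, pays nothing, and earns zero payoff.

Firm F's payoff: £0.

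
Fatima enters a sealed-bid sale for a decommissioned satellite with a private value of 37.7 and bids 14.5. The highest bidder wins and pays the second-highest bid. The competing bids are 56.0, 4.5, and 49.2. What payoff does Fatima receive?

Highest competing bid: 56.0.
Fatima's bid 14.5 is not the highest, so Fatima loses, pays nothing, and earns zero payoff.

Payoff = 0.0.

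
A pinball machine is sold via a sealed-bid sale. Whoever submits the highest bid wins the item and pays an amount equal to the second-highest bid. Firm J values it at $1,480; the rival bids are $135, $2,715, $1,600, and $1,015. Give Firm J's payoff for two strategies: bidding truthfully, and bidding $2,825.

Truthful: $0; alternative: -$1,235.

The highest competing bid is $2,715.
Bidding truthfully at $1,480: the top bid is $2,715 (a rival), so Firm J loses. Payoff = $0.
Bidding $2,825: Firm J has the top bid, wins, and pays the second-highest bid $2,715. Payoff = $1,480 − $2,715 = -$1,235.
This is the dominant-strategy logic: truthful bidding weakly beats any alternative.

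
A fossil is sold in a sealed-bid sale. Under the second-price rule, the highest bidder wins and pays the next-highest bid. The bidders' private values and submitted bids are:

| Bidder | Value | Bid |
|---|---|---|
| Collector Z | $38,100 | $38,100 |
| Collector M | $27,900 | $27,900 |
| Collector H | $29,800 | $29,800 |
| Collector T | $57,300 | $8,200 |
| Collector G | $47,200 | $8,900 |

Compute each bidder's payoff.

Sorted high to low: Collector Z $38,100, then Collector H $29,800, then Collector M $27,900, then Collector G $8,900, then Collector T $8,200.
Collector Z has the top bid and wins; the price is the second-highest bid, $29,800.
Collector Z's payoff = $38,100 − $29,800 = $8,300. All other bidders lose, so their payoff is 0.

Payoffs: Collector Z $8,300, Collector M $0, Collector H $0, Collector T $0, Collector G $0.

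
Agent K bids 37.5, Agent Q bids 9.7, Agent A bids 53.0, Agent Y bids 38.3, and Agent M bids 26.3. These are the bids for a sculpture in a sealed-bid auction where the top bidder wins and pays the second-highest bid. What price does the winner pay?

Ordered from highest: Agent A 53.0, then Agent Y 38.3, then Agent K 37.5, then Agent M 26.3, then Agent Q 9.7.
Agent A is the highest bidder, so Agent A wins.
Under the second-price rule, the price is the second-highest bid: 38.3.

Price paid: 38.3.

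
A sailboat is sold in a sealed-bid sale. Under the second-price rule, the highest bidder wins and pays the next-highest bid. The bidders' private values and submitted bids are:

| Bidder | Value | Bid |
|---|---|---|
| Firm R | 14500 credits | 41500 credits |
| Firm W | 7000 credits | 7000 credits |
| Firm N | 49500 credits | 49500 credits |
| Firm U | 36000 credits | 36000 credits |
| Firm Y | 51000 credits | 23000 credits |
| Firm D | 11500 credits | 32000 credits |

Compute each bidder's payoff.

Payoffs: Firm R 0 credits, Firm W 0 credits, Firm N 8000 credits, Firm U 0 credits, Firm Y 0 credits, Firm D 0 credits.

Ranking the bids: Firm N 49500 credits; Firm R 41500 credits; Firm U 36000 credits; Firm D 32000 credits; Firm Y 23000 credits; Firm W 7000 credits.
Firm N has the top bid and wins; the price is the second-highest bid, 41500 credits.
Firm N's payoff = 49500 credits − 41500 credits = 8000 credits. All other bidders lose, so their payoff is 0.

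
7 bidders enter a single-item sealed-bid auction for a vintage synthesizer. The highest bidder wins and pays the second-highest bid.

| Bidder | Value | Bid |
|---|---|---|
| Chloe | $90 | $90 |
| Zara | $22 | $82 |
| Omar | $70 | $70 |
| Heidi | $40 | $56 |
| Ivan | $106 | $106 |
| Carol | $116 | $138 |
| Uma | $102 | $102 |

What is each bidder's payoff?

Sorted high to low: Carol $138; Ivan $106; Uma $102; Chloe $90; Zara $82; Omar $70; Heidi $56.
Carol has the top bid and wins; the price is the second-highest bid, $106.
Carol's payoff = $116 − $106 = $10. All other bidders lose, so their payoff is 0.

Payoffs: Chloe $0, Zara $0, Omar $0, Heidi $0, Ivan $0, Carol $10, Uma $0.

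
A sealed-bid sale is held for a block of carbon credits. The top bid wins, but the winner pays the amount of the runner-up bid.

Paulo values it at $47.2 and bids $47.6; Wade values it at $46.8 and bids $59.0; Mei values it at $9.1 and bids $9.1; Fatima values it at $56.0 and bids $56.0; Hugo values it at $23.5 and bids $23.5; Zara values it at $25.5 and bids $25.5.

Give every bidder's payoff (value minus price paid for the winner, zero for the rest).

Payoffs: Paulo $0.0, Wade -$9.2, Mei $0.0, Fatima $0.0, Hugo $0.0, Zara $0.0.

Ranking the bids: Wade $59.0 > Fatima $56.0 > Paulo $47.6 > Zara $25.5 > Hugo $23.5 > Mei $9.1.
Wade has the top bid and wins; the price is the second-highest bid, $56.0.
Wade's payoff = $46.8 − $56.0 = -$9.2. All other bidders lose, so their payoff is 0.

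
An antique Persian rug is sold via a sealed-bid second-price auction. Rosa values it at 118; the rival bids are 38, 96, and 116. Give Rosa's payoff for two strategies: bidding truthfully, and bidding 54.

(a) 2  (b) 0

The highest competing bid is 116.
Bidding truthfully at 118: Rosa has the top bid, wins, and pays the second-highest bid 116. Payoff = 118 − 116 = 2.
Bidding 54: the top bid is 116 (a rival), so Rosa loses. Payoff = 0.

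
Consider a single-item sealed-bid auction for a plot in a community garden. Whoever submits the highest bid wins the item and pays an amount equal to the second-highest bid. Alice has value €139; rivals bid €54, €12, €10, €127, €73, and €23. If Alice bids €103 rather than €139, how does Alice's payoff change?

The highest competing bid is €127.
Bidding truthfully at €139: Alice has the top bid, wins, and pays the second-highest bid €127. Payoff = €139 − €127 = €12.
Bidding €103: the top bid is €127 (a rival), so Alice loses. Payoff = €0.
Change = €0 − €12 = -€12.

Payoff change: -€12.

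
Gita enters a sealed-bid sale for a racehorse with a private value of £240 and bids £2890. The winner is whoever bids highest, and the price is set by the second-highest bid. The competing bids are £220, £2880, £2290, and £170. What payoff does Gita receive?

Payoff = -£2640.

Highest competing bid: £2880.
Gita's bid £2890 is the highest overall, so Gita wins and pays the second-highest bid, £2880.
Payoff = value − price = £240 − £2880 = -£2640.
Overbidding won the item at a price above value — truthful bidding would have avoided this loss.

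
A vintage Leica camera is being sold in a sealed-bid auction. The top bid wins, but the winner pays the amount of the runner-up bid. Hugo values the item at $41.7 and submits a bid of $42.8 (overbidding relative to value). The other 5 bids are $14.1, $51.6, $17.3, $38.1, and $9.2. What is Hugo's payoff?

Highest competing bid: $51.6.
Hugo's bid $42.8 is not the highest, so Hugo loses, pays nothing, and earns zero payoff.

Payoff = $0.0.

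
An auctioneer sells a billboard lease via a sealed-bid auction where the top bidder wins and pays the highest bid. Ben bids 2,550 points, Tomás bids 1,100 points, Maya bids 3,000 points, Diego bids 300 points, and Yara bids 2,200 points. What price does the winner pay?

Bids in descending order: Maya 3,000 points, then Ben 2,550 points, then Yara 2,200 points, then Tomás 1,100 points, then Diego 300 points.
Maya is the highest bidder, so Maya wins.
Under the first-price rule, the price is the highest bid: 3,000 points.

The winner pays 3,000 points.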